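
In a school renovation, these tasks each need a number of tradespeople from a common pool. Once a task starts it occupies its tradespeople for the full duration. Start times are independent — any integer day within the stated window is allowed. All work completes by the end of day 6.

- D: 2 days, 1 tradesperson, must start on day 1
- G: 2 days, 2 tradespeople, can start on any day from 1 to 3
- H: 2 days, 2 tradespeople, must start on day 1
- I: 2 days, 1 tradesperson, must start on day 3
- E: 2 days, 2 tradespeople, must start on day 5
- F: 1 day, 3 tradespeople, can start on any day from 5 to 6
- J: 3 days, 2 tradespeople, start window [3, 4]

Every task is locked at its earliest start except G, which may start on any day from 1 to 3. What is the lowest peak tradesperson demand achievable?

G@1: d1:5  d2:5  d3:3  d4:3  d5:7  d6:2 → peak 7
G@2: d1:3  d2:5  d3:5  d4:3  d5:7  d6:2 → peak 7
G@3: d1:3  d2:3  d3:5  d4:5  d5:7  d6:2 → peak 7
Best is G@1, peak 7.

7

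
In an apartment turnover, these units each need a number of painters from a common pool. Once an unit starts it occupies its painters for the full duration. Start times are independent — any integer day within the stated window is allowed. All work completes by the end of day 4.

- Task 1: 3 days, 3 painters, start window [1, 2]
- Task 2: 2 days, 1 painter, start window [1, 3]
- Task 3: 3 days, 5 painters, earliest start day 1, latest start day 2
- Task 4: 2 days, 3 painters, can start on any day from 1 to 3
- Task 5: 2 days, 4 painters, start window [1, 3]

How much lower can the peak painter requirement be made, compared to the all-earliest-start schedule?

4

Early-start peak: d1:16  d2:16  d3:8  d4:0 ⇒ 16.
Leveled (Task 1@1, Task 2@1, Task 3@1, Task 4@1, Task 5@3): d1:12  d2:12  d3:12  d4:4 ⇒ 12.
Reduction 16 − 12 = 4.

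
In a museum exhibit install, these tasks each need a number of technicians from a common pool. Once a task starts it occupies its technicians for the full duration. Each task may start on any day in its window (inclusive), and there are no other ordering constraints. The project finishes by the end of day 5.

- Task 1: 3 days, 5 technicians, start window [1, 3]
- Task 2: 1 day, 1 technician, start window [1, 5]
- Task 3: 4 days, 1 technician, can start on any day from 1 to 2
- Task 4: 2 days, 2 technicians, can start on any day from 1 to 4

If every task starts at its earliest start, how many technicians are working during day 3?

At early start, day 3 has: Task 1, Task 3.
Demand: 5 + 1 = 6.

6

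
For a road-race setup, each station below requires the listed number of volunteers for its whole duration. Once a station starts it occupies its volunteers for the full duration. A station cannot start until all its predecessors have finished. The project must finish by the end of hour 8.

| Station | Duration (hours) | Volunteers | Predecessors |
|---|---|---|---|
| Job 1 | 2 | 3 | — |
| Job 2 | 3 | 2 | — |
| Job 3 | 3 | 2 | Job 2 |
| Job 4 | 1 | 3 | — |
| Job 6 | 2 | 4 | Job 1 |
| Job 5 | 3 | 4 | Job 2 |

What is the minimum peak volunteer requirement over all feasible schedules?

6

Early-start (Job 1@1, Job 2@1, Job 3@4, Job 4@1, Job 6@3, Job 5@4) gives peak 10: h1:8  h2:5  h3:6  h4:10  h5:6  h6:6  h7:0  h8:0.
Shift Job 4→3, Job 6→4, Job 5→6.
Schedule Job 1@1, Job 2@1, Job 3@4, Job 4@3, Job 6@4, Job 5@6: h1:5  h2:5  h3:5  h4:6  h5:6  h6:6  h7:4  h8:4 — peak 6.
Total volunteer-hours = 41 over 8 hours ⇒ peak ≥ ⌈41/8⌉ = 6, so 6 is optimal.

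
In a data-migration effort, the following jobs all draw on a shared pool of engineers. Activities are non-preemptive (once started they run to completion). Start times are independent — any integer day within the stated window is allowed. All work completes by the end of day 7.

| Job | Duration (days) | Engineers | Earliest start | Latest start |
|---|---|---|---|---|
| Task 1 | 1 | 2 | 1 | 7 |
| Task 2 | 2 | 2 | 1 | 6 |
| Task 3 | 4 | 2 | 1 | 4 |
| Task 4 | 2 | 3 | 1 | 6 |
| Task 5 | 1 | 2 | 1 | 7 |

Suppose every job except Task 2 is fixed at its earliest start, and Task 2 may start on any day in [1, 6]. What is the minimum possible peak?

Task 2@1: d1:11  d2:7  d3:2  d4:2  d5:0  d6:0  d7:0 → peak 11
Task 2@2: d1:9  d2:7  d3:4  d4:2  d5:0  d6:0  d7:0 → peak 9
Task 2@3: d1:9  d2:5  d3:4  d4:4  d5:0  d6:0  d7:0 → peak 9
Task 2@4: d1:9  d2:5  d3:2  d4:4  d5:2  d6:0  d7:0 → peak 9
Task 2@5: d1:9  d2:5  d3:2  d4:2  d5:2  d6:2  d7:0 → peak 9
Task 2@6: d1:9  d2:5  d3:2  d4:2  d5:0  d6:2  d7:2 → peak 9
Best is Task 2@2, peak 9.

9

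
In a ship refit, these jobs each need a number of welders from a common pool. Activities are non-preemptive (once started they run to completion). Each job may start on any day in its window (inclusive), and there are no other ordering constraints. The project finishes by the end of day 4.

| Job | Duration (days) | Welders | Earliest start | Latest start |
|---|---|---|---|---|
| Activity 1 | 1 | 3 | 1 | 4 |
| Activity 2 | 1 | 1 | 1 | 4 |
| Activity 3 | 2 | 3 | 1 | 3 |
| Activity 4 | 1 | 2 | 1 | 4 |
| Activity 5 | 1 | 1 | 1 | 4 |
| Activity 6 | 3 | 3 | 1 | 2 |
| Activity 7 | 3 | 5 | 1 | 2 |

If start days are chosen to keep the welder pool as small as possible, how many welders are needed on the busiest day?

11

Early-start (Activity 1@1, Activity 2@1, Activity 3@1, Activity 4@1, Activity 5@1, Activity 6@1, Activity 7@1) gives peak 18: d1:18  d2:11  d3:8  d4:0.
Shift Activity 6→2, Activity 7→2.
Schedule Activity 1@1, Activity 2@1, Activity 3@1, Activity 4@1, Activity 5@1, Activity 6@2, Activity 7@2: d1:10  d2:11  d3:8  d4:8 — peak 11.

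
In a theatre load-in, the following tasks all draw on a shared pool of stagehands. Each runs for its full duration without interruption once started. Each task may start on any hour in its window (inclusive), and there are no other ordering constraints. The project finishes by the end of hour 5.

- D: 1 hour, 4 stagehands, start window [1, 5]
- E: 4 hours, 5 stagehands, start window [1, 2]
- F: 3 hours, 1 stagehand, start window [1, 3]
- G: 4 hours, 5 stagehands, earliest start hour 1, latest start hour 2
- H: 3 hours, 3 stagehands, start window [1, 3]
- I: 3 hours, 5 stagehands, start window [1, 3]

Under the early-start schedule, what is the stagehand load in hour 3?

At early start, hour 3 has: E, F, G, H, I.
Demand: 5 + 1 + 5 + 3 + 5 = 19.

19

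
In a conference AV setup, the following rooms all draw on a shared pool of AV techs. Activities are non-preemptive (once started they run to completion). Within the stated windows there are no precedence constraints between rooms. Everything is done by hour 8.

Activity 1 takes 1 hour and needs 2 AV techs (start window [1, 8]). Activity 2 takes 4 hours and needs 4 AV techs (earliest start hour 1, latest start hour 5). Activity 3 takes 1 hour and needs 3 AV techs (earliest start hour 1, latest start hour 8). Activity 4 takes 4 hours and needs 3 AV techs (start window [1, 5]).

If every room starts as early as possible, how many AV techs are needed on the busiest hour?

Early-start schedule: Activity 1@1, Activity 2@1, Activity 3@1, Activity 4@1.
Load per hour: hour 1: 12, hour 2: 7, hour 3: 7, hour 4: 7, hour 5: 0, hour 6: 0, hour 7: 0, hour 8: 0.
Peak is 12.

12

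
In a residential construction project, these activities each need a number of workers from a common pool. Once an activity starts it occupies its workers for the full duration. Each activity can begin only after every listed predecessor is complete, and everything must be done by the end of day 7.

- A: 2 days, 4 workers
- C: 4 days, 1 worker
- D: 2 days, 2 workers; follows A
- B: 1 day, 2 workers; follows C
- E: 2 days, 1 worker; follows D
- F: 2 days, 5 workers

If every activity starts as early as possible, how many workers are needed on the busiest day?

Early-start schedule: A@1, C@1, D@3, B@5, E@5, F@1.
Load per day: day 1: 10, day 2: 10, day 3: 3, day 4: 3, day 5: 3, day 6: 1, day 7: 0.
Peak is 10.

10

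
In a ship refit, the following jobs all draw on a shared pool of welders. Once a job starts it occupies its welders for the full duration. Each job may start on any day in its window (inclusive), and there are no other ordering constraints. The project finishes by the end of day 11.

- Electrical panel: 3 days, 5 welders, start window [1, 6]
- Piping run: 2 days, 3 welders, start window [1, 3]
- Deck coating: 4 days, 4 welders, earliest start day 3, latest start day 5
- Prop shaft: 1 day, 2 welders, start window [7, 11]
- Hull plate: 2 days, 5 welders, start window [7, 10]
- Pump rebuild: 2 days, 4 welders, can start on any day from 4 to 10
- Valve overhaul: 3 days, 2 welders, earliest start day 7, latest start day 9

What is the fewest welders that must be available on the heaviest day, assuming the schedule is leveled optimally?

Early-start (Electrical panel@1, Piping run@1, Deck coating@3, Prop shaft@7, Hull plate@7, Pump rebuild@4, Valve overhaul@7) gives peak 9: d1:8  d2:8  d3:9  d4:8  d5:8  d6:4  d7:9  d8:7  d9:2  d10:0  d11:0.
Shift Deck coating→4, Hull plate→8.
Schedule Electrical panel@1, Piping run@1, Deck coating@4, Prop shaft@7, Hull plate@8, Pump rebuild@4, Valve overhaul@7: d1:8  d2:8  d3:5  d4:8  d5:8  d6:4  d7:8  d8:7  d9:7  d10:0  d11:0 — peak 8.

8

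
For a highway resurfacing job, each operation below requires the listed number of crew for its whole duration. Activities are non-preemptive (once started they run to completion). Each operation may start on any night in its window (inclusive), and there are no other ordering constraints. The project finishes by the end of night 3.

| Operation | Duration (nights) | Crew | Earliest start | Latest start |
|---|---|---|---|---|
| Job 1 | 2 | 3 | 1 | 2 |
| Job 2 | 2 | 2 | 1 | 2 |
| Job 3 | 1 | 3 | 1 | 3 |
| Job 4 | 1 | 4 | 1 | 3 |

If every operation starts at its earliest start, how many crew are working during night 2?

At early start, night 2 has: Job 1, Job 2.
Demand: 3 + 2 = 5.

5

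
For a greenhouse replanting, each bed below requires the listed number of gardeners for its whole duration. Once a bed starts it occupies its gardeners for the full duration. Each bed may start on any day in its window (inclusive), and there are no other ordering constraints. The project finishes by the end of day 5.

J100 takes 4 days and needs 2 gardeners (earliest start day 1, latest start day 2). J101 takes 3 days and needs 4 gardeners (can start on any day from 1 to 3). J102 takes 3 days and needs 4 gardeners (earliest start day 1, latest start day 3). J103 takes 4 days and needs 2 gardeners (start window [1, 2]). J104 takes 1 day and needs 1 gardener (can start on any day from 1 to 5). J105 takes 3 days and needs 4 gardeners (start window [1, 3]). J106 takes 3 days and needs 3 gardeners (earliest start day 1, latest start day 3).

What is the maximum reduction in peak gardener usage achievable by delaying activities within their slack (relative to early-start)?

Early-start peak: d1:20  d2:19  d3:19  d4:4  d5:0 ⇒ 20.
Leveled (J100@1, J101@1, J102@1, J103@1, J104@1, J105@1, J106@2): d1:17  d2:19  d3:19  d4:7  d5:0 ⇒ 19.
Reduction 20 − 19 = 1.

1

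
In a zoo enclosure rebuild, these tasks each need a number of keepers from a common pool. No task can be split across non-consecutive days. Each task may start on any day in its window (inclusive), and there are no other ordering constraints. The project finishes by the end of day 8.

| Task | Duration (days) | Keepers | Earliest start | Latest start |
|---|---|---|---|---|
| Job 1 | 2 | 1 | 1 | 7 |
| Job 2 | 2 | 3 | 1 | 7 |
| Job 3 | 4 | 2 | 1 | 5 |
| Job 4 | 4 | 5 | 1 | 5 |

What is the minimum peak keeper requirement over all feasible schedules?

5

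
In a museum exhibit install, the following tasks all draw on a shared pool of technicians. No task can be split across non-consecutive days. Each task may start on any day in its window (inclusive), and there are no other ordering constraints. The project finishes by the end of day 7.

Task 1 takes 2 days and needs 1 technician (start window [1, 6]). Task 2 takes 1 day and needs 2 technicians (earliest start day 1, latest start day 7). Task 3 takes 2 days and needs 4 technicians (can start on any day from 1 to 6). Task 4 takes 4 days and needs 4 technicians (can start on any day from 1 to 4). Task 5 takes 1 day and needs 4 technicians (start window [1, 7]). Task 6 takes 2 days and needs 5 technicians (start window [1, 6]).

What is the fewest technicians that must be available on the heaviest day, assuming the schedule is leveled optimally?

Early-start (Task 1@1, Task 2@1, Task 3@1, Task 4@1, Task 5@1, Task 6@1) gives peak 20: d1:20  d2:14  d3:4  d4:4  d5:0  d6:0  d7:0.
Shift Task 3→3, Task 5→5, Task 6→6.
Schedule Task 1@1, Task 2@1, Task 3@3, Task 4@1, Task 5@5, Task 6@6: d1:7  d2:5  d3:8  d4:8  d5:4  d6:5  d7:5 — peak 8.

8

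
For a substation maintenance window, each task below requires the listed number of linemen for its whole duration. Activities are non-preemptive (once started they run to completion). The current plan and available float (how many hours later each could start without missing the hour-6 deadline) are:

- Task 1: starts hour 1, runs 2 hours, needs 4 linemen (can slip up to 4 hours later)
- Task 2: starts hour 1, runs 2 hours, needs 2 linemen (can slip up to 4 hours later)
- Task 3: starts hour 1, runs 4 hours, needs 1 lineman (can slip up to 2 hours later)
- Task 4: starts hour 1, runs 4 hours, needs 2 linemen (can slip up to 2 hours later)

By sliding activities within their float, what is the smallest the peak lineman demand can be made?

Early-start (Task 1@1, Task 2@1, Task 3@1, Task 4@1) gives peak 9: h1:9  h2:9  h3:3  h4:3  h5:0  h6:0.
Shift Task 2→3, Task 4→3.
Schedule Task 1@1, Task 2@3, Task 3@1, Task 4@3: h1:5  h2:5  h3:5  h4:5  h5:2  h6:2 — peak 5.

5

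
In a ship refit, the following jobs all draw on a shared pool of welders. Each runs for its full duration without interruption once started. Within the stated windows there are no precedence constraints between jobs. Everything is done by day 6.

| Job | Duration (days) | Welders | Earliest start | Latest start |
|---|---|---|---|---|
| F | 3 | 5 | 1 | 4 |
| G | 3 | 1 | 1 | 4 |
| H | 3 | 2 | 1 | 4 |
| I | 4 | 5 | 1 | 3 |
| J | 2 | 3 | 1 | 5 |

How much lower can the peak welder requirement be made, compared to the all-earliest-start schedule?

6

Early-start peak: d1:16  d2:16  d3:13  d4:5  d5:0  d6:0 ⇒ 16.
Leveled (F@1, G@4, H@4, I@1, J@5): d1:10  d2:10  d3:10  d4:8  d5:6  d6:6 ⇒ 10.
Reduction 16 − 10 = 6.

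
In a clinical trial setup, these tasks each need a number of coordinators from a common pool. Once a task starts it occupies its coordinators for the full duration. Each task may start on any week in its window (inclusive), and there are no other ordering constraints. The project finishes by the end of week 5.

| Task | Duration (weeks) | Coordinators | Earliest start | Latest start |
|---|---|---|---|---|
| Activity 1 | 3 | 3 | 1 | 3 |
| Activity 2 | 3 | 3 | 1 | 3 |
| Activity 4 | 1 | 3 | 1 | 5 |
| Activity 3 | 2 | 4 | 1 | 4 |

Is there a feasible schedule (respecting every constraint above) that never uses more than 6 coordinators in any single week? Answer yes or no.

The minimum achievable peak is 7; 6 < 7, so no feasible schedule stays within the cap.

no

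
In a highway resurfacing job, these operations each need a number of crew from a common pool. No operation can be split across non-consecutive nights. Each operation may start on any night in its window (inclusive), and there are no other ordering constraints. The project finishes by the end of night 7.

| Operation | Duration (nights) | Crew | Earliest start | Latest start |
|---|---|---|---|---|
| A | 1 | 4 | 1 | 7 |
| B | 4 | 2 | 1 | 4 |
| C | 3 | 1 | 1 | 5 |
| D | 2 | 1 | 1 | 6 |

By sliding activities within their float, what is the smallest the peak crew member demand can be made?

Early-start (A@1, B@1, C@1, D@1) gives peak 8: n1:8  n2:4  n3:3  n4:2  n5:0  n6:0  n7:0.
Shift B→2, C→2, D→2.
Schedule A@1, B@2, C@2, D@2: n1:4  n2:4  n3:4  n4:3  n5:2  n6:0  n7:0 — peak 4.

4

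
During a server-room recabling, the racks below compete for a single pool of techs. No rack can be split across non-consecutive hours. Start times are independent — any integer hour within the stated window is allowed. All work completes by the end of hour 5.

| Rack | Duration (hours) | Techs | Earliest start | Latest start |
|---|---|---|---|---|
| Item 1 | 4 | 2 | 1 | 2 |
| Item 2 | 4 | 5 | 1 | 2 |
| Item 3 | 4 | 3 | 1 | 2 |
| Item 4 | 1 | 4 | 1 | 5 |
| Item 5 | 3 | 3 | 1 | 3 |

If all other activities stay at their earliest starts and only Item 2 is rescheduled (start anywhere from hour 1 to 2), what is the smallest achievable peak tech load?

13

Item 2@1: h1:17  h2:13  h3:13  h4:10  h5:0 → peak 17
Item 2@2: h1:12  h2:13  h3:13  h4:10  h5:5 → peak 13
Best is Item 2@2, peak 13.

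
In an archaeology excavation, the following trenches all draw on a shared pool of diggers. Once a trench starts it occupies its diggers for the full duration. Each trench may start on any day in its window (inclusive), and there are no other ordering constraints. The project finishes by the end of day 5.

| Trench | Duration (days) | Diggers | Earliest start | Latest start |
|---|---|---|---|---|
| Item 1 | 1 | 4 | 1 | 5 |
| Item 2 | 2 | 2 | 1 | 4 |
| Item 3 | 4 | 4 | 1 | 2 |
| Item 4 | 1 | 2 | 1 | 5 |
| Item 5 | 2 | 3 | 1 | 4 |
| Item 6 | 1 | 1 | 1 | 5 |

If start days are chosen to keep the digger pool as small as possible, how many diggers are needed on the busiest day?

7

Early-start (Item 1@1, Item 2@1, Item 3@1, Item 4@1, Item 5@1, Item 6@1) gives peak 16: d1:16  d2:9  d3:4  d4:4  d5:0.
Shift Item 3→2, Item 4→3, Item 5→4.
Schedule Item 1@1, Item 2@1, Item 3@2, Item 4@3, Item 5@4, Item 6@1: d1:7  d2:6  d3:6  d4:7  d5:7 — peak 7.
Total digger-days = 33 over 5 days ⇒ peak ≥ ⌈33/5⌉ = 7, so 7 is optimal.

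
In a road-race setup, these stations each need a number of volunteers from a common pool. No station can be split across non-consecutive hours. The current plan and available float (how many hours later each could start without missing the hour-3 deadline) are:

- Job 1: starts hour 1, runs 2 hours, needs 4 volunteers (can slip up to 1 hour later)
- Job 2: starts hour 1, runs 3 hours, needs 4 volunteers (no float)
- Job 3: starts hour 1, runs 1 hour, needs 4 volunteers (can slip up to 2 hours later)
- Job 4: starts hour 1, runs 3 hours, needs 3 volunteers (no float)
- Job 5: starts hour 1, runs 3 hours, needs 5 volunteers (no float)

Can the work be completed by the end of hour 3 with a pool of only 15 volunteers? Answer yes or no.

no

Total volunteer-hours = 48; over 3 hours the average is 48/3 > 15, so some hour must exceed 15.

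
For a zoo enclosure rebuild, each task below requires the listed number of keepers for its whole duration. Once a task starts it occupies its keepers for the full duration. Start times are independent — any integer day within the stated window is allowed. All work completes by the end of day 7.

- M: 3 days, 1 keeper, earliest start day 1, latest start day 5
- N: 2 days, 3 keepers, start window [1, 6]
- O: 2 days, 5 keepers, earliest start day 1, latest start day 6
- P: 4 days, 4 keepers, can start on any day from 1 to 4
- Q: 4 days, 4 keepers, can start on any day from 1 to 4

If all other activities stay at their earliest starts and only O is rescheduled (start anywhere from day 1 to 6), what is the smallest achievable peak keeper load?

O@1: d1:17  d2:17  d3:9  d4:8  d5:0  d6:0  d7:0 → peak 17
O@2: d1:12  d2:17  d3:14  d4:8  d5:0  d6:0  d7:0 → peak 17
O@3: d1:12  d2:12  d3:14  d4:13  d5:0  d6:0  d7:0 → peak 14
O@4: d1:12  d2:12  d3:9  d4:13  d5:5  d6:0  d7:0 → peak 13
O@5: d1:12  d2:12  d3:9  d4:8  d5:5  d6:5  d7:0 → peak 12
O@6: d1:12  d2:12  d3:9  d4:8  d5:0  d6:5  d7:5 → peak 12
Best is O@5, peak 12.

12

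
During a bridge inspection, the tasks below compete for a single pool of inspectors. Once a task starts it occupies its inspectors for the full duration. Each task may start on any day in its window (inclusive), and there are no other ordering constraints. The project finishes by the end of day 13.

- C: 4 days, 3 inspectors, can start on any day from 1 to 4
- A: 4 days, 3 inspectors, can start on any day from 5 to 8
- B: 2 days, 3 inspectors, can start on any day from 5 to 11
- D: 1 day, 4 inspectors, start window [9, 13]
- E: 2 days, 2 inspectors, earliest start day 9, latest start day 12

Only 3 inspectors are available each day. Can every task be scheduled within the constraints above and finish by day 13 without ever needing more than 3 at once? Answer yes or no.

no

The minimum achievable peak is 4; 3 < 4, so no feasible schedule stays within the cap.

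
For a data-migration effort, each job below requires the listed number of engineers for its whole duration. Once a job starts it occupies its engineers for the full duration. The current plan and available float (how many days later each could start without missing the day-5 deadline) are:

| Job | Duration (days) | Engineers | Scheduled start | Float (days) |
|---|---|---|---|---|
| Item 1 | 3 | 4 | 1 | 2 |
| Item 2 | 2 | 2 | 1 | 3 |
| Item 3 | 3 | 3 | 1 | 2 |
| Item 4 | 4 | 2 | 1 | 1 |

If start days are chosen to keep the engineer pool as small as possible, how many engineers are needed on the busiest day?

9

Early-start (Item 1@1, Item 2@1, Item 3@1, Item 4@1) gives peak 11: d1:11  d2:11  d3:9  d4:2  d5:0.
Shift Item 3→3.
Schedule Item 1@1, Item 2@1, Item 3@3, Item 4@1: d1:8  d2:8  d3:9  d4:5  d5:3 — peak 9.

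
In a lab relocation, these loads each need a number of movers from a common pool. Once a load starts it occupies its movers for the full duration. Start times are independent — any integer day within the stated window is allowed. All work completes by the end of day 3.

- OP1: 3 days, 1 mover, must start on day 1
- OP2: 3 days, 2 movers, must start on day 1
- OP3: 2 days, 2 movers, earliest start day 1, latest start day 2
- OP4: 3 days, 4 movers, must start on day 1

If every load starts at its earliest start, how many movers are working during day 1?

At early start, day 1 has: OP1, OP2, OP3, OP4.
Demand: 1 + 2 + 2 + 4 = 9.

9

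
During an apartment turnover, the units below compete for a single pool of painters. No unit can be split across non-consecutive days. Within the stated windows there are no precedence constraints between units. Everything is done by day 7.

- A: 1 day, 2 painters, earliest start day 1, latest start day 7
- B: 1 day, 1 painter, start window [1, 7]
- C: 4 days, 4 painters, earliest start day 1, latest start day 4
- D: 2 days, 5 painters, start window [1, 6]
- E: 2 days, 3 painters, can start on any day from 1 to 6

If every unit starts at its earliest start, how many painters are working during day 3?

4

At early start, day 3 has: C.
Demand: 4 = 4.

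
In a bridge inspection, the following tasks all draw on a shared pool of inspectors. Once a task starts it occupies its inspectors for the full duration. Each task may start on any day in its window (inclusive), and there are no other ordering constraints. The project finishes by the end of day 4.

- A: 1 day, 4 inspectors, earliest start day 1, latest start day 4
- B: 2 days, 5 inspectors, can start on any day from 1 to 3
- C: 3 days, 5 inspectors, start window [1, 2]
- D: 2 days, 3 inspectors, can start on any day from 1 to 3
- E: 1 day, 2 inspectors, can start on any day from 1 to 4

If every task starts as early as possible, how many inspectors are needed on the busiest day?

19

Early-start schedule: A@1, B@1, C@1, D@1, E@1.
Load per day: day 1: 19, day 2: 13, day 3: 5, day 4: 0.
Peak is 19.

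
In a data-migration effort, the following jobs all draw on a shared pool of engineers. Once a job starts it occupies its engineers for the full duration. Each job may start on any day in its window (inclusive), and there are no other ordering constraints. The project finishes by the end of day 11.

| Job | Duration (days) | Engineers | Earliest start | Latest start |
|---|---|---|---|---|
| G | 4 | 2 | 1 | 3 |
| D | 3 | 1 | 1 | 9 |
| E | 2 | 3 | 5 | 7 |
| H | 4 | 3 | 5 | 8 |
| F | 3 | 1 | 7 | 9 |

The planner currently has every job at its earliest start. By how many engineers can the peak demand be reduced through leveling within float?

2

Early-start peak: d1:3  d2:3  d3:3  d4:2  d5:6  d6:6  d7:4  d8:4  d9:1  d10:0  d11:0 ⇒ 6.
Leveled (G@1, D@1, E@5, H@7, F@7): d1:3  d2:3  d3:3  d4:2  d5:3  d6:3  d7:4  d8:4  d9:4  d10:3  d11:0 ⇒ 4.
Reduction 6 − 4 = 2.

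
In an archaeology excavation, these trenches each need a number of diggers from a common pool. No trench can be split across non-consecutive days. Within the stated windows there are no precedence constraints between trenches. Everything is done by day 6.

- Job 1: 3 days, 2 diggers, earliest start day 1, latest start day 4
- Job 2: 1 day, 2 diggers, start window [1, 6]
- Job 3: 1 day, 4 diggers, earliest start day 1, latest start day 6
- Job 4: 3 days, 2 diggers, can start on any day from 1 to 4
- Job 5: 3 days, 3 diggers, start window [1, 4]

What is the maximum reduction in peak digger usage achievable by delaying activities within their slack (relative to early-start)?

Early-start peak: d1:13  d2:7  d3:7  d4:0  d5:0  d6:0 ⇒ 13.
Leveled (Job 1@1, Job 2@1, Job 3@2, Job 4@3, Job 5@4): d1:4  d2:6  d3:4  d4:5  d5:5  d6:3 ⇒ 6.
Reduction 13 − 6 = 7.

7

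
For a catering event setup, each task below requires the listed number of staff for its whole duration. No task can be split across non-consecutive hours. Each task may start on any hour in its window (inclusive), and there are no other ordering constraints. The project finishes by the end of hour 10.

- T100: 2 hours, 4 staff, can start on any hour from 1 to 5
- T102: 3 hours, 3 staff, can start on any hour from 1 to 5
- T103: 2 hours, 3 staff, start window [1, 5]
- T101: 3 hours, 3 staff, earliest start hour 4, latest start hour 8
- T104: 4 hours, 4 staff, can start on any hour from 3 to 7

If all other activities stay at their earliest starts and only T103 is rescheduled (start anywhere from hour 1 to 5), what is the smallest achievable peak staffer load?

10

T103@1: h1:10  h2:10  h3:7  h4:7  h5:7  h6:7  h7:0  h8:0  h9:0  h10:0 → peak 10
T103@2: h1:7  h2:10  h3:10  h4:7  h5:7  h6:7  h7:0  h8:0  h9:0  h10:0 → peak 10
T103@3: h1:7  h2:7  h3:10  h4:10  h5:7  h6:7  h7:0  h8:0  h9:0  h10:0 → peak 10
T103@4: h1:7  h2:7  h3:7  h4:10  h5:10  h6:7  h7:0  h8:0  h9:0  h10:0 → peak 10
T103@5: h1:7  h2:7  h3:7  h4:7  h5:10  h6:10  h7:0  h8:0  h9:0  h10:0 → peak 10
Best is T103@1, peak 10.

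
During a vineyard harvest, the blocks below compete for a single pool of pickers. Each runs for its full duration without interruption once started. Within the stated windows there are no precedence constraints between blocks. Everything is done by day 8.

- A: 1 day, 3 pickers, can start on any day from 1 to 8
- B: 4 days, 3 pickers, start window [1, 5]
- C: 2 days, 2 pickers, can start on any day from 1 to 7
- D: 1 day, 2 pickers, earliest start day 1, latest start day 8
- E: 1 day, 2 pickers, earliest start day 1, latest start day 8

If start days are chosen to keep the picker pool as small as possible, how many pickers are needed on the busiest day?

4

Early-start (A@1, B@1, C@1, D@1, E@1) gives peak 12: d1:12  d2:5  d3:3  d4:3  d5:0  d6:0  d7:0  d8:0.
Shift B→2, C→6, D→6, E→7.
Schedule A@1, B@2, C@6, D@6, E@7: d1:3  d2:3  d3:3  d4:3  d5:3  d6:4  d7:4  d8:0 — peak 4.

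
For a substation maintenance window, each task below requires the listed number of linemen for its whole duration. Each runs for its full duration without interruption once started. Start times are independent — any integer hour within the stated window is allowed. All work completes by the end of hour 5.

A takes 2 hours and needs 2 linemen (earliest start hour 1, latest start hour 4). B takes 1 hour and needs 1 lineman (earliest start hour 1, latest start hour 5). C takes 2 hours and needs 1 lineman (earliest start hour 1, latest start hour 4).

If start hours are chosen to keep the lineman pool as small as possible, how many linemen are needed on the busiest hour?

Early-start (A@1, B@1, C@1) gives peak 4: h1:4  h2:3  h3:0  h4:0  h5:0.
Shift B→3, C→3.
Schedule A@1, B@3, C@3: h1:2  h2:2  h3:2  h4:1  h5:0 — peak 2.
Total lineman-hours = 7 over 5 hours ⇒ peak ≥ ⌈7/5⌉ = 2, so 2 is optimal.

2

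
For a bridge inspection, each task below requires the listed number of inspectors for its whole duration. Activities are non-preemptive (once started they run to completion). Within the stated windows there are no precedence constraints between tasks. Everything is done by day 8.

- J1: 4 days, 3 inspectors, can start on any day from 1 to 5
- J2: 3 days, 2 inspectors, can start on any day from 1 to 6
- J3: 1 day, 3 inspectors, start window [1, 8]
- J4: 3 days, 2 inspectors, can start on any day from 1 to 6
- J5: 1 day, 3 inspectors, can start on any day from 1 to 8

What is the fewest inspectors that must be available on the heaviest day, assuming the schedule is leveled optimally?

5

Early-start (J1@1, J2@1, J3@1, J4@1, J5@1) gives peak 13: d1:13  d2:7  d3:7  d4:3  d5:0  d6:0  d7:0  d8:0.
Shift J3→5, J4→4, J5→6.
Schedule J1@1, J2@1, J3@5, J4@4, J5@6: d1:5  d2:5  d3:5  d4:5  d5:5  d6:5  d7:0  d8:0 — peak 5.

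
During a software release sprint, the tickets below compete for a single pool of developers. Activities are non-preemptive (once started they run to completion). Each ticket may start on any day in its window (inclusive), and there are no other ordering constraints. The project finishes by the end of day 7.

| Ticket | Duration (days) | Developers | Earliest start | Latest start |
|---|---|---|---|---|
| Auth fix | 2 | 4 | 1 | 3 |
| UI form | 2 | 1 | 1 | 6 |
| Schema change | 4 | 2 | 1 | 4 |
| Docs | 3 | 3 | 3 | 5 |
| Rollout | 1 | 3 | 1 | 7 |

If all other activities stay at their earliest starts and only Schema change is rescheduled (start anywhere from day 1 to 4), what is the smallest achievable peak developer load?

8

Schema change@1: d1:10  d2:7  d3:5  d4:5  d5:3  d6:0  d7:0 → peak 10
Schema change@2: d1:8  d2:7  d3:5  d4:5  d5:5  d6:0  d7:0 → peak 8
Schema change@3: d1:8  d2:5  d3:5  d4:5  d5:5  d6:2  d7:0 → peak 8
Schema change@4: d1:8  d2:5  d3:3  d4:5  d5:5  d6:2  d7:2 → peak 8
Best is Schema change@2, peak 8.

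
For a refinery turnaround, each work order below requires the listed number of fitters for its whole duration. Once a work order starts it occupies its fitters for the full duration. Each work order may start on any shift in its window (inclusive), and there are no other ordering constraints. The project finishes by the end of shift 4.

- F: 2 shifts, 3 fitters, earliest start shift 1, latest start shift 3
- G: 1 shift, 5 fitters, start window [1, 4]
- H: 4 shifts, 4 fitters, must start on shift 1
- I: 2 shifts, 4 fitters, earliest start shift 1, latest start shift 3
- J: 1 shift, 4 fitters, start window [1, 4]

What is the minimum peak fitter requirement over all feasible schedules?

Early-start (F@1, G@1, H@1, I@1, J@1) gives peak 20: s1:20  s2:11  s3:4  s4:4.
Shift G→3, J→4.
Schedule F@1, G@3, H@1, I@1, J@4: s1:11  s2:11  s3:9  s4:8 — peak 11.

11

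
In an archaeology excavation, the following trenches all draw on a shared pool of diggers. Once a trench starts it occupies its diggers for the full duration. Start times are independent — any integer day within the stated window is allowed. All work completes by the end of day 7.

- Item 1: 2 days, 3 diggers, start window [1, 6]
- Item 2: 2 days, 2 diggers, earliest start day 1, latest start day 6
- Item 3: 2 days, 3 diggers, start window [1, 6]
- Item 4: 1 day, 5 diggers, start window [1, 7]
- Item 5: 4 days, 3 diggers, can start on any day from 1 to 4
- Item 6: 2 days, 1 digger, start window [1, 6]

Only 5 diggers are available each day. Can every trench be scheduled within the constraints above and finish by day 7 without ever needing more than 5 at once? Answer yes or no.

The minimum achievable peak is 6; 5 < 6, so no feasible schedule stays within the cap.

no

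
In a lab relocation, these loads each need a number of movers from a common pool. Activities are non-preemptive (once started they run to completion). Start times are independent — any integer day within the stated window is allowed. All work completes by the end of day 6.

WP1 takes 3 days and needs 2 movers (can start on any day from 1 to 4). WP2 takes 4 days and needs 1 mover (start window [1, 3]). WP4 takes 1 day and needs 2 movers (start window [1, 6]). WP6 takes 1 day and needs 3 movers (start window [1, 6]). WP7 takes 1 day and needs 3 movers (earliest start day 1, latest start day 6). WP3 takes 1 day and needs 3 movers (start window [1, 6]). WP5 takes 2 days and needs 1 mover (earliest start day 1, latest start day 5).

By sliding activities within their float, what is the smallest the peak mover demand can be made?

Early-start (WP1@1, WP2@1, WP4@1, WP6@1, WP7@1, WP3@1, WP5@1) gives peak 15: d1:15  d2:4  d3:3  d4:1  d5:0  d6:0.
Shift WP2→2, WP6→4, WP7→5, WP3→6, WP5→2.
Schedule WP1@1, WP2@2, WP4@1, WP6@4, WP7@5, WP3@6, WP5@2: d1:4  d2:4  d3:4  d4:4  d5:4  d6:3 — peak 4.
Total mover-days = 23 over 6 days ⇒ peak ≥ ⌈23/6⌉ = 4, so 4 is optimal.

4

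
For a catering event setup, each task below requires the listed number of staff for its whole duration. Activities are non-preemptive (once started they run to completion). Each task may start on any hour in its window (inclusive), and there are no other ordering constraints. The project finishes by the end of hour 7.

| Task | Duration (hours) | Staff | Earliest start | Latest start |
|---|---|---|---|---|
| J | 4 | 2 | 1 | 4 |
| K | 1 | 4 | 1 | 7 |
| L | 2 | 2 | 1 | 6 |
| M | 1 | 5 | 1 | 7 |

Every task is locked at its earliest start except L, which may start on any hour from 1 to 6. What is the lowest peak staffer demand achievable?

L@1: h1:13  h2:4  h3:2  h4:2  h5:0  h6:0  h7:0 → peak 13
L@2: h1:11  h2:4  h3:4  h4:2  h5:0  h6:0  h7:0 → peak 11
L@3: h1:11  h2:2  h3:4  h4:4  h5:0  h6:0  h7:0 → peak 11
L@4: h1:11  h2:2  h3:2  h4:4  h5:2  h6:0  h7:0 → peak 11
L@5: h1:11  h2:2  h3:2  h4:2  h5:2  h6:2  h7:0 → peak 11
L@6: h1:11  h2:2  h3:2  h4:2  h5:0  h6:2  h7:2 → peak 11
Best is L@2, peak 11.

11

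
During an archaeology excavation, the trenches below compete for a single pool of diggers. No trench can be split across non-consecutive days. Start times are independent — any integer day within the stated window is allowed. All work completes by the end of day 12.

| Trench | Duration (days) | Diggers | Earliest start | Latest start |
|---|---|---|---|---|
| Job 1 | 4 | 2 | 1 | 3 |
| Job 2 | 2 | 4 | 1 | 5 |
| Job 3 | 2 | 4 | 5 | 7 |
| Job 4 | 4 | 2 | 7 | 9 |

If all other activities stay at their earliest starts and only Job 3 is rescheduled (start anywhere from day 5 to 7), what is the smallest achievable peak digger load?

6

Job 3@5: d1:6  d2:6  d3:2  d4:2  d5:4  d6:4  d7:2  d8:2  d9:2  d10:2  d11:0  d12:0 → peak 6
Job 3@6: d1:6  d2:6  d3:2  d4:2  d5:0  d6:4  d7:6  d8:2  d9:2  d10:2  d11:0  d12:0 → peak 6
Job 3@7: d1:6  d2:6  d3:2  d4:2  d5:0  d6:0  d7:6  d8:6  d9:2  d10:2  d11:0  d12:0 → peak 6
Best is Job 3@5, peak 6.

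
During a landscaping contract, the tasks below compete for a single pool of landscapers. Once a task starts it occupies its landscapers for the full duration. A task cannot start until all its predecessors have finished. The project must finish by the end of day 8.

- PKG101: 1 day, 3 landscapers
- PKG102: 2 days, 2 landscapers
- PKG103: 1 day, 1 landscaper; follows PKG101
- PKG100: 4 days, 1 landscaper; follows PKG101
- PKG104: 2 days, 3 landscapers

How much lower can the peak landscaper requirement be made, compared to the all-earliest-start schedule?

5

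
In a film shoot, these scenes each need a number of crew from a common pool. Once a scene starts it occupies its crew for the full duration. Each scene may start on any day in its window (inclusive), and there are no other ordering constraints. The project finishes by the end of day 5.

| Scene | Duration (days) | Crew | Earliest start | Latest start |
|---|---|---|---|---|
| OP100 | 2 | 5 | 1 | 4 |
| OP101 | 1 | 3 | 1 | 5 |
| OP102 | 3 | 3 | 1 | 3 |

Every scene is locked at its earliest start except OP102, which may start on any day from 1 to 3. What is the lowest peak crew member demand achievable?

OP102@1: d1:11  d2:8  d3:3  d4:0  d5:0 → peak 11
OP102@2: d1:8  d2:8  d3:3  d4:3  d5:0 → peak 8
OP102@3: d1:8  d2:5  d3:3  d4:3  d5:3 → peak 8
Best is OP102@2, peak 8.

8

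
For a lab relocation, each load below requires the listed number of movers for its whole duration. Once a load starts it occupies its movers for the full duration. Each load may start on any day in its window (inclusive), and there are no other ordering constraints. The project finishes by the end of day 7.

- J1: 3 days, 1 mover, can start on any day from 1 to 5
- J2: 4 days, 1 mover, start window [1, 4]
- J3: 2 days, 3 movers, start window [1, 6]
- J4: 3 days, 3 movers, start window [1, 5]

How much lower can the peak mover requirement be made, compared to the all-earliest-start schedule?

4

Early-start peak: d1:8  d2:8  d3:5  d4:1  d5:0  d6:0  d7:0 ⇒ 8.
Leveled (J1@1, J2@3, J3@1, J4@4): d1:4  d2:4  d3:2  d4:4  d5:4  d6:4  d7:0 ⇒ 4.
Reduction 8 − 4 = 4.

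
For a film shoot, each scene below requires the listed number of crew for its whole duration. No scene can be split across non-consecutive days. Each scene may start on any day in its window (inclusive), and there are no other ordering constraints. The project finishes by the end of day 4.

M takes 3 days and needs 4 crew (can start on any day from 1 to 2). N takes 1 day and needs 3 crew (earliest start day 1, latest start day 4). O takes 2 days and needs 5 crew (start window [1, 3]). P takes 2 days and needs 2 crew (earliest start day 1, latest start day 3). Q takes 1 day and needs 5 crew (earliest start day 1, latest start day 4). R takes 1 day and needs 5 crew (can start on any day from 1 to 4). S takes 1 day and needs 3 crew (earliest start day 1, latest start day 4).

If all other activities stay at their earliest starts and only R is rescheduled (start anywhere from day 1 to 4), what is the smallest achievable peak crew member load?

22

R@1: d1:27  d2:11  d3:4  d4:0 → peak 27
R@2: d1:22  d2:16  d3:4  d4:0 → peak 22
R@3: d1:22  d2:11  d3:9  d4:0 → peak 22
R@4: d1:22  d2:11  d3:4  d4:5 → peak 22
Best is R@2, peak 22.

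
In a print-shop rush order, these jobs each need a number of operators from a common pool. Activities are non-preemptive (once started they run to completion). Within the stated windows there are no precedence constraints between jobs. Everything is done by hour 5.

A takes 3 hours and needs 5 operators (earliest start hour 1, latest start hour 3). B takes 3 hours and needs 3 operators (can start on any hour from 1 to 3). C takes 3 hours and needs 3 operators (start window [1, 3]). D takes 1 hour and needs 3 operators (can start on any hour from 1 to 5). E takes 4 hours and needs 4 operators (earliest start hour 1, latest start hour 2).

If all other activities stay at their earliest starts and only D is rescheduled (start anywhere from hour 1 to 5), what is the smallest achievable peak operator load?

D@1: h1:18  h2:15  h3:15  h4:4  h5:0 → peak 18
D@2: h1:15  h2:18  h3:15  h4:4  h5:0 → peak 18
D@3: h1:15  h2:15  h3:18  h4:4  h5:0 → peak 18
D@4: h1:15  h2:15  h3:15  h4:7  h5:0 → peak 15
D@5: h1:15  h2:15  h3:15  h4:4  h5:3 → peak 15
Best is D@4, peak 15.

15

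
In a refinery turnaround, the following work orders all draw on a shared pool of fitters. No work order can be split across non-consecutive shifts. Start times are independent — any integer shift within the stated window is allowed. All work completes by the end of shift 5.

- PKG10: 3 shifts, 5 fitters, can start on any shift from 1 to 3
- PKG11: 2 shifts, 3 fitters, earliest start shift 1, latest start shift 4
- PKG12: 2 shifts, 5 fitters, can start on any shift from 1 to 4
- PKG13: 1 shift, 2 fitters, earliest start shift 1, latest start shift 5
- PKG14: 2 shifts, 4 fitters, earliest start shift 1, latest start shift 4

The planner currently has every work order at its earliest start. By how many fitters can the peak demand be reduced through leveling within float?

Early-start peak: s1:19  s2:17  s3:5  s4:0  s5:0 ⇒ 19.
Leveled (PKG10@1, PKG11@1, PKG12@4, PKG13@3, PKG14@4): s1:8  s2:8  s3:7  s4:9  s5:9 ⇒ 9.
Reduction 19 − 9 = 10.

10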